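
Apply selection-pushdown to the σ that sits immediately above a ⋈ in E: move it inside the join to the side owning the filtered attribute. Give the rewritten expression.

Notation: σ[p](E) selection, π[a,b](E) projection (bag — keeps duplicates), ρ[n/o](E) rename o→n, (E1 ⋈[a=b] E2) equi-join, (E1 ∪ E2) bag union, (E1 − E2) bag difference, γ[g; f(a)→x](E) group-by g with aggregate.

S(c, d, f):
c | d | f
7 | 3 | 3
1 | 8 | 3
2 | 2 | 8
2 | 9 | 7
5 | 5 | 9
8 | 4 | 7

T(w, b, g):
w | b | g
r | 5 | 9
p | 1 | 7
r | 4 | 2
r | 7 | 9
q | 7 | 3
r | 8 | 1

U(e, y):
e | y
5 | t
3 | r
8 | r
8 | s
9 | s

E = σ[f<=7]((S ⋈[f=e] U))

σ filters on f, owned by the left side.
E' = (σ[f<=7](S) ⋈[f=e] U)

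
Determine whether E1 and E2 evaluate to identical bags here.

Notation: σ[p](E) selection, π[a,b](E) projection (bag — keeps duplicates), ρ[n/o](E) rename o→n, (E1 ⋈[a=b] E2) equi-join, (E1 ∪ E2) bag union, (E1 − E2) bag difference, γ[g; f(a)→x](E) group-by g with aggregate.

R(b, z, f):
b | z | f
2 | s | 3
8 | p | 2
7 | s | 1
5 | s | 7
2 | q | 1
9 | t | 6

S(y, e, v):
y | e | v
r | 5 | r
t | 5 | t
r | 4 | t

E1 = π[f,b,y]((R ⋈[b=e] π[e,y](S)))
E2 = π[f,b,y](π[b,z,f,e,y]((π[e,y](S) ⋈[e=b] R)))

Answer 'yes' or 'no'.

E1 per-node cardinality:
  R → 6
  S → 3
  π[e,y](S) → 3
  (R ⋈[b=e] π[e,y](S)) → 2
  π[f,b,y]((R ⋈[b=e] π[e,y](S))) → 2
E2 per-node cardinality:
  S → 3
  π[e,y](S) → 3
  R → 6
  (π[e,y](S) ⋈[e=b] R) → 2
  π[b,z,f,e,y]((π[e,y](S) ⋈[e=b] R)) → 2
  π[f,b,y](π[b,z,f,e,y]((π[e,y](S) ⋈[e=b] R))) → 2

E1 and E2 produce the same multiset:
f | b | y
7 | 5 | r
7 | 5 | t

yes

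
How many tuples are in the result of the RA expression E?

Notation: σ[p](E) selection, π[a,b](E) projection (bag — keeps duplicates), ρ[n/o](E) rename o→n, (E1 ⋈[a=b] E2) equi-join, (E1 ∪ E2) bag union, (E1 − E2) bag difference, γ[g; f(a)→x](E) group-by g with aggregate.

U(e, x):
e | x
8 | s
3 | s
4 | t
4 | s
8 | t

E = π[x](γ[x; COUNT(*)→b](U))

Stepwise |·|:
  U → 5
  γ[x; COUNT(*)→b](U) → 2
  π[x](γ[x; COUNT(*)→b](U)) → 2

|E| = 2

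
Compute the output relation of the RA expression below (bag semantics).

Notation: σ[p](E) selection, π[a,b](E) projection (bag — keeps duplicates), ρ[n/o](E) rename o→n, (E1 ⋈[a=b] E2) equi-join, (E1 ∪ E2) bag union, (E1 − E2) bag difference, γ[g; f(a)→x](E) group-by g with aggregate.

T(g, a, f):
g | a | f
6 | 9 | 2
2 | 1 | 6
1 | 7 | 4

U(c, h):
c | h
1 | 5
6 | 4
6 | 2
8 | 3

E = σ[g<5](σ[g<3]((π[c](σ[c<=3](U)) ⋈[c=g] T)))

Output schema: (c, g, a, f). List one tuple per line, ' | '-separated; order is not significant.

Per-node cardinality:
  U → 4
  σ[c<=3](U) → 1
  π[c](σ[c<=3](U)) → 1
  T → 3
  (π[c](σ[c<=3](U)) ⋈[c=g] T) → 1
  σ[g<3]((π[c](σ[c<=3](U)) ⋈[c=g] T)) → 1
  σ[g<5](σ[g<3]((π[c](σ[c<=3](U)) ⋈[c=g] T))) → 1

== RESULT ==
c | g | a | f
1 | 1 | 7 | 4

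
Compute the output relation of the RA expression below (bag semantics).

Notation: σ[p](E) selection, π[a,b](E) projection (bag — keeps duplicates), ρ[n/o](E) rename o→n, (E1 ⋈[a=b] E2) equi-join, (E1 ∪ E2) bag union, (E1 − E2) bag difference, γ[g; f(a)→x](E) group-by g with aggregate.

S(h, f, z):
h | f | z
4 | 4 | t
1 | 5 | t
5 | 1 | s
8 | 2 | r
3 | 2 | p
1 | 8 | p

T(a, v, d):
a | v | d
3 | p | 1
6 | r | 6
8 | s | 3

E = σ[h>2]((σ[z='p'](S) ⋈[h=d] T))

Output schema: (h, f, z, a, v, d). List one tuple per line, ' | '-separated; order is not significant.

Stepwise |·|:
  S → 6
  σ[z='p'](S) → 2
  T → 3
  (σ[z='p'](S) ⋈[h=d] T) → 2
  σ[h>2]((σ[z='p'](S) ⋈[h=d] T)) → 1

== RESULT ==
h | f | z | a | v | d
3 | 2 | p | 8 | s | 3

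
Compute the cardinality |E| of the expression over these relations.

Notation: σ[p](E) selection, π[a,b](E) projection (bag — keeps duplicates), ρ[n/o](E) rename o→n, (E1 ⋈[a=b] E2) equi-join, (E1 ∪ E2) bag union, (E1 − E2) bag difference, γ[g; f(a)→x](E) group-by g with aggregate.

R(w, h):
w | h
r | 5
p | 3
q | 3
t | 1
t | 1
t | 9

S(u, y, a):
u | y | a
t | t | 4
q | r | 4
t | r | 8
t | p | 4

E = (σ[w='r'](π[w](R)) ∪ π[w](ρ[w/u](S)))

Subexpression sizes:
  R → 6
  π[w](R) → 6
  σ[w='r'](π[w](R)) → 1
  S → 4
  ρ[w/u](S) → 4
  π[w](ρ[w/u](S)) → 4
  (σ[w='r'](π[w](R)) ∪ π[w](ρ[w/u](S))) → 5

|E| = 5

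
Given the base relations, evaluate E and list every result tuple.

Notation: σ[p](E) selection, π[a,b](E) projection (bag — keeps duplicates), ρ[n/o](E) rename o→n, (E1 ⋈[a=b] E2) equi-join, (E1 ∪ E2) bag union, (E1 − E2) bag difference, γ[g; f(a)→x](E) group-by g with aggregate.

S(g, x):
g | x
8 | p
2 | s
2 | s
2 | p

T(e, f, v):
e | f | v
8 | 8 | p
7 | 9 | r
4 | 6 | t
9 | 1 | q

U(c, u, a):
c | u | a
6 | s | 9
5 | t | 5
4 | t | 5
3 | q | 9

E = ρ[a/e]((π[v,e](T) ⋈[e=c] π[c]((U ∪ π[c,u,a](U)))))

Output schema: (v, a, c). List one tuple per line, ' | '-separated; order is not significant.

Row counts bottom-up:
  T → 4
  π[v,e](T) → 4
  U → 4
  U → 4
  π[c,u,a](U) → 4
  (U ∪ π[c,u,a](U)) → 8
  π[c]((U ∪ π[c,u,a](U))) → 8
  (π[v,e](T) ⋈[e=c] π[c]((U ∪ π[c,u,a](U)))) → 2
  ρ[a/e]((π[v,e](T) ⋈[e=c] π[c]((U ∪ π[c,u,a](U))))) → 2

== RESULT ==
v | a | c
t | 4 | 4
t | 4 | 4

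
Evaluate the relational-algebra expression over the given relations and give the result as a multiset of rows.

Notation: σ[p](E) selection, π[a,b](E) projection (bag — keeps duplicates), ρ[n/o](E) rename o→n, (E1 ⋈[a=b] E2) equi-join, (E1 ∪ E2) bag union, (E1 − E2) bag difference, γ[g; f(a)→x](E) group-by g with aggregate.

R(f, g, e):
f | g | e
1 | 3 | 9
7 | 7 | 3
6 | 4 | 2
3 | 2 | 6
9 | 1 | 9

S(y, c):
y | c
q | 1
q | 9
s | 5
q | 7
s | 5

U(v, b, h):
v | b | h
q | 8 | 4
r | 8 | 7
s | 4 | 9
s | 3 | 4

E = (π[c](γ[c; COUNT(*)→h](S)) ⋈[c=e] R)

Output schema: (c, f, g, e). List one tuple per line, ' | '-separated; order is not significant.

Stepwise |·|:
  S → 5
  γ[c; COUNT(*)→h](S) → 4
  π[c](γ[c; COUNT(*)→h](S)) → 4
  R → 5
  (π[c](γ[c; COUNT(*)→h](S)) ⋈[c=e] R) → 2

== RESULT ==
c | f | g | e
9 | 1 | 3 | 9
9 | 9 | 1 | 9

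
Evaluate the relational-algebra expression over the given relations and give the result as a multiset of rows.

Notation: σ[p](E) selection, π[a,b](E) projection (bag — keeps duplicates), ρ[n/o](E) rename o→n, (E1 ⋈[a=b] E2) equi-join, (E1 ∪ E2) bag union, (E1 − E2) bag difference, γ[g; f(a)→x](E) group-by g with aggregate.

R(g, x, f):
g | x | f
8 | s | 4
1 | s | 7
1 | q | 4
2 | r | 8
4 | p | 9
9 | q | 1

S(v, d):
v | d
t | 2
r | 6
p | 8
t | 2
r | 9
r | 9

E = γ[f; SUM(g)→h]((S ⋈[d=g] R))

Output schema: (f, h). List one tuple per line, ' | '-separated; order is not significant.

Per-node cardinality:
  S → 6
  R → 6
  (S ⋈[d=g] R) → 5
  γ[f; SUM(g)→h]((S ⋈[d=g] R)) → 3

== RESULT ==
f | h
1 | 18
4 | 8
8 | 4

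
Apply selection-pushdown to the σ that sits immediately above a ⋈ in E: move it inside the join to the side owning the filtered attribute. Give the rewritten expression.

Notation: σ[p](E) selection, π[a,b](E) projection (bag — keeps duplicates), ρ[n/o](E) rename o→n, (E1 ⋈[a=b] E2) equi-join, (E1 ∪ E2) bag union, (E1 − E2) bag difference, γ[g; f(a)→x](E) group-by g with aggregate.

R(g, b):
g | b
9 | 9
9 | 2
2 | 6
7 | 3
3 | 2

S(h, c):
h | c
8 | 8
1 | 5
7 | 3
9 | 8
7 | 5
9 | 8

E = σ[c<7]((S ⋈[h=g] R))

σ filters on c, owned by the left side.
E' = (σ[c<7](S) ⋈[h=g] R)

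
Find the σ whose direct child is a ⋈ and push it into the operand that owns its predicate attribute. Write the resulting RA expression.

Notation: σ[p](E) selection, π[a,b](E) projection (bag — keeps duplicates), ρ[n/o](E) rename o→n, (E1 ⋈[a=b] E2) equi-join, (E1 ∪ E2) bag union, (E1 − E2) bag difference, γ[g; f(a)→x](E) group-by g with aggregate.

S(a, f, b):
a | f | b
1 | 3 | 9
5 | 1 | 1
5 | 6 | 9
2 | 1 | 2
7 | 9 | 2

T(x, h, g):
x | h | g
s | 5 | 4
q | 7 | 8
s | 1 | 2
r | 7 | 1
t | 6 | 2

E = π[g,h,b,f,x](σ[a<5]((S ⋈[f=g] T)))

σ filters on a, owned by the left side.
E' = π[g,h,b,f,x]((σ[a<5](S) ⋈[f=g] T))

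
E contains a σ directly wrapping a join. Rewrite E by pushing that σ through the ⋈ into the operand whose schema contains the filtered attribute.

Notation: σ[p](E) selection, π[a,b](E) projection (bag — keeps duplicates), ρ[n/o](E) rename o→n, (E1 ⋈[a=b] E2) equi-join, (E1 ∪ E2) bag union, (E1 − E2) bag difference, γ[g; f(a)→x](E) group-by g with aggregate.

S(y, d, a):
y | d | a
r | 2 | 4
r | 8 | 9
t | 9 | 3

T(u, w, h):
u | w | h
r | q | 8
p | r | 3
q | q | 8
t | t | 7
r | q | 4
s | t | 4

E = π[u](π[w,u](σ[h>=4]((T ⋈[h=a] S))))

σ filters on h, owned by the left side.
E' = π[u](π[w,u]((σ[h>=4](T) ⋈[h=a] S)))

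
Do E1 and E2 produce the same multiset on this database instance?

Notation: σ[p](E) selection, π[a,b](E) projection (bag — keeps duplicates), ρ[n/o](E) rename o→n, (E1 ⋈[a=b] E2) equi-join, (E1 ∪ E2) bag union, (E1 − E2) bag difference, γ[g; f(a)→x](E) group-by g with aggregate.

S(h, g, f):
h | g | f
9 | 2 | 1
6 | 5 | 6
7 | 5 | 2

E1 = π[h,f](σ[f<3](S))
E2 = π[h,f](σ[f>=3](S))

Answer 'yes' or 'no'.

E1 subexpression sizes:
  S → 3
  σ[f<3](S) → 2
  π[h,f](σ[f<3](S)) → 2
E2 subexpression sizes:
  S → 3
  σ[f>=3](S) → 1
  π[h,f](σ[f>=3](S)) → 1

E1 result:
h | f
7 | 2
9 | 1
E2 result:
h | f
6 | 6
Witness: (6, 6) appears 0× in E1 but 1× in E2.

no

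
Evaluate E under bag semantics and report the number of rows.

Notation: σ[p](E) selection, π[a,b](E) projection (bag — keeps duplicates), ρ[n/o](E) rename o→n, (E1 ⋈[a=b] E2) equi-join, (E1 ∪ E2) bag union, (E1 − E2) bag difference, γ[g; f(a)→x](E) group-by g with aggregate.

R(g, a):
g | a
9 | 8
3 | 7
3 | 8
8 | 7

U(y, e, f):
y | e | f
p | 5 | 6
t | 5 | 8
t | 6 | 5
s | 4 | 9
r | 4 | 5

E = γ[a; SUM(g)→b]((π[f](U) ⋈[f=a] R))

Stepwise |·|:
  U → 5
  π[f](U) → 5
  R → 4
  (π[f](U) ⋈[f=a] R) → 2
  γ[a; SUM(g)→b]((π[f](U) ⋈[f=a] R)) → 1

|E| = 1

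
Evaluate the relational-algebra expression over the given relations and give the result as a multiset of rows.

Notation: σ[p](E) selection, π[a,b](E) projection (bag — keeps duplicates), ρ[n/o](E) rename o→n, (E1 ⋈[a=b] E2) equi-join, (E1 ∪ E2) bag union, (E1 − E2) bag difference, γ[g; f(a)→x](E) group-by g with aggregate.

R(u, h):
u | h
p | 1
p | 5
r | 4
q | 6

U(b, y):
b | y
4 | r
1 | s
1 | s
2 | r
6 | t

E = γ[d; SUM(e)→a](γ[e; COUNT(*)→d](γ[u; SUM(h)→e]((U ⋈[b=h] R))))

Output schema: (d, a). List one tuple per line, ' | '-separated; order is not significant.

Subexpression sizes:
  U → 5
  R → 4
  (U ⋈[b=h] R) → 4
  γ[u; SUM(h)→e]((U ⋈[b=h] R)) → 3
  γ[e; COUNT(*)→d](γ[u; SUM(h)→e]((U ⋈[b=h] R))) → 3
  γ[d; SUM(e)→a](γ[e; COUNT(*)→d](γ[u; SUM(h)→e]((U ⋈[b=h] R)))) → 1

== RESULT ==
d | a
1 | 12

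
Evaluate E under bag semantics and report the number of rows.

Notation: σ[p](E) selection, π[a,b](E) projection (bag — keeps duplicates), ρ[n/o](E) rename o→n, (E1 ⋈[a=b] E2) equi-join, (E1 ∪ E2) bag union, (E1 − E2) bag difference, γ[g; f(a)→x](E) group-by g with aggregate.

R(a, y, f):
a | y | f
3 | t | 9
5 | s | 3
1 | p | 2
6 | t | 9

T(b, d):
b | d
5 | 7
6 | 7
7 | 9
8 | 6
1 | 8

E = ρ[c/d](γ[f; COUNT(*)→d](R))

Stepwise |·|:
  R → 4
  γ[f; COUNT(*)→d](R) → 3
  ρ[c/d](γ[f; COUNT(*)→d](R)) → 3

|E| = 3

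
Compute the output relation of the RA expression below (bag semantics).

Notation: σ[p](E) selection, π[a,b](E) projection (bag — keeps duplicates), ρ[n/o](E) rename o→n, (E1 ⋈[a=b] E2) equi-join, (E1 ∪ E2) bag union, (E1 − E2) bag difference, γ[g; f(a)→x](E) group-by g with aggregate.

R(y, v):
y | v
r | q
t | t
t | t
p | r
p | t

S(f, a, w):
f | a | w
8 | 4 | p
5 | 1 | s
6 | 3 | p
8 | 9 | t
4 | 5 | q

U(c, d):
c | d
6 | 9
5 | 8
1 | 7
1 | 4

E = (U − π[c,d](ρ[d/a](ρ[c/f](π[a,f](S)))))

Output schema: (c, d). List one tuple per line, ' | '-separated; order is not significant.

Row counts bottom-up:
  U → 4
  S → 5
  π[a,f](S) → 5
  ρ[c/f](π[a,f](S)) → 5
  ρ[d/a](ρ[c/f](π[a,f](S))) → 5
  π[c,d](ρ[d/a](ρ[c/f](π[a,f](S)))) → 5
  (U − π[c,d](ρ[d/a](ρ[c/f](π[a,f](S))))) → 4

== RESULT ==
c | d
1 | 4
1 | 7
5 | 8
6 | 9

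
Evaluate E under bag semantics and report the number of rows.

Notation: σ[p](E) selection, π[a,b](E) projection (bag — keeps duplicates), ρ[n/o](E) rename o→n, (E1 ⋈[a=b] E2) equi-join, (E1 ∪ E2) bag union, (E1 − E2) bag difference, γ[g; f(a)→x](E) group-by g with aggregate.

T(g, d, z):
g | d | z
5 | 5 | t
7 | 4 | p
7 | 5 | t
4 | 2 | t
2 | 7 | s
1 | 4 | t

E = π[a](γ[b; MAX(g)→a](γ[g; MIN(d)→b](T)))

Subexpression sizes:
  T → 6
  γ[g; MIN(d)→b](T) → 5
  γ[b; MAX(g)→a](γ[g; MIN(d)→b](T)) → 4
  π[a](γ[b; MAX(g)→a](γ[g; MIN(d)→b](T))) → 4

|E| = 4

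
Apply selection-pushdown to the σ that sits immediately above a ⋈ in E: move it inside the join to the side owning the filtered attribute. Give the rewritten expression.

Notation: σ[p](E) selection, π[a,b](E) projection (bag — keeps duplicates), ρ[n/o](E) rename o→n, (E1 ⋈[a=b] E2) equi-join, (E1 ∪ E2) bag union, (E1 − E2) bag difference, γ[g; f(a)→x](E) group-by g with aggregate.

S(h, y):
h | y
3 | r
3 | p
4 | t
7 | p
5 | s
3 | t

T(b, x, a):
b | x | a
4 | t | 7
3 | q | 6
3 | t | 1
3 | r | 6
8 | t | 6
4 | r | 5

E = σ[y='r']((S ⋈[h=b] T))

σ filters on y, owned by the left side.
E' = (σ[y='r'](S) ⋈[h=b] T)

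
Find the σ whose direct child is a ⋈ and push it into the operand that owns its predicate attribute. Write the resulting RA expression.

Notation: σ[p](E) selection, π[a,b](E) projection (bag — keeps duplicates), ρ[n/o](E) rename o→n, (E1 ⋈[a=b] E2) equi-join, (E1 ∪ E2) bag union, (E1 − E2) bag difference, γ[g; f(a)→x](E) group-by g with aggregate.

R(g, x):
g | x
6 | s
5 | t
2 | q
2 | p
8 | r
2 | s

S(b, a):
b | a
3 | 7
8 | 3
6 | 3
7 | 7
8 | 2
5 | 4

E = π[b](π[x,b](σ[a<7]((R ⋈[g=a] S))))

σ filters on a, owned by the right side.
E' = π[b](π[x,b]((R ⋈[g=a] σ[a<7](S))))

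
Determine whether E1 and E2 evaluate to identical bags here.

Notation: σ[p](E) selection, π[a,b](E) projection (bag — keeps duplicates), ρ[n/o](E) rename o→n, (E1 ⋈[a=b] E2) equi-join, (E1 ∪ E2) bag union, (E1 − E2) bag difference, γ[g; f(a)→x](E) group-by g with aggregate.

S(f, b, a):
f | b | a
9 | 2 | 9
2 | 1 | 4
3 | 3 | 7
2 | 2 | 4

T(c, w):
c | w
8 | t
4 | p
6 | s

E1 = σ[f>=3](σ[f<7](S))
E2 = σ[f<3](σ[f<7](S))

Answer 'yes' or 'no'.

E1 subexpression sizes:
  S → 4
  σ[f<7](S) → 3
  σ[f>=3](σ[f<7](S)) → 1
E2 subexpression sizes:
  S → 4
  σ[f<7](S) → 3
  σ[f<3](σ[f<7](S)) → 2

E1 result:
f | b | a
3 | 3 | 7
E2 result:
f | b | a
2 | 1 | 4
2 | 2 | 4
Witness: (2, 2, 4) appears 0× in E1 but 1× in E2.

no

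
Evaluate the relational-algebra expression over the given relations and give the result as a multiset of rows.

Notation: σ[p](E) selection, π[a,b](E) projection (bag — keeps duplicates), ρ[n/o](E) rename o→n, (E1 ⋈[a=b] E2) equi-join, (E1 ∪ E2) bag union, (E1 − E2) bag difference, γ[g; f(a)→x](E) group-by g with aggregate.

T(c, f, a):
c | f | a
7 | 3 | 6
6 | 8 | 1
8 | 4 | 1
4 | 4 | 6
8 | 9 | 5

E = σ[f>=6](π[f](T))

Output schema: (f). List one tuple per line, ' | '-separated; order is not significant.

Per-node cardinality:
  T → 5
  π[f](T) → 5
  σ[f>=6](π[f](T)) → 2

== RESULT ==
f
8
9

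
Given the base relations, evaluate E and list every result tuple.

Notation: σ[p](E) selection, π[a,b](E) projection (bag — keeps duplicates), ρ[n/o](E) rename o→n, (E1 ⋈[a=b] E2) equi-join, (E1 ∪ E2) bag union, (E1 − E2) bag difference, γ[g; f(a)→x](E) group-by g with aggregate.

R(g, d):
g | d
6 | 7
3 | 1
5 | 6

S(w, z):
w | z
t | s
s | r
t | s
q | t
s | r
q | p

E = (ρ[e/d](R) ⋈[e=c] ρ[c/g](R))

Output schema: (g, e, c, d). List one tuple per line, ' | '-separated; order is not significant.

Per-node cardinality:
  R → 3
  ρ[e/d](R) → 3
  R → 3
  ρ[c/g](R) → 3
  (ρ[e/d](R) ⋈[e=c] ρ[c/g](R)) → 1

== RESULT ==
g | e | c | d
5 | 6 | 6 | 7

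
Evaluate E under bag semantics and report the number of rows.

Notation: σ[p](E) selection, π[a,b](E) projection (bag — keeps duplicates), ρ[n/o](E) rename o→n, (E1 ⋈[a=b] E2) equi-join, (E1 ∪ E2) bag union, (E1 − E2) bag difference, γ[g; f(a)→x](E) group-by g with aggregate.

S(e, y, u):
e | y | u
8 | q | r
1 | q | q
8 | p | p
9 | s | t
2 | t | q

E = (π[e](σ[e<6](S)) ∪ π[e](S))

Row counts bottom-up:
  S → 5
  σ[e<6](S) → 2
  π[e](σ[e<6](S)) → 2
  S → 5
  π[e](S) → 5
  (π[e](σ[e<6](S)) ∪ π[e](S)) → 7

|E| = 7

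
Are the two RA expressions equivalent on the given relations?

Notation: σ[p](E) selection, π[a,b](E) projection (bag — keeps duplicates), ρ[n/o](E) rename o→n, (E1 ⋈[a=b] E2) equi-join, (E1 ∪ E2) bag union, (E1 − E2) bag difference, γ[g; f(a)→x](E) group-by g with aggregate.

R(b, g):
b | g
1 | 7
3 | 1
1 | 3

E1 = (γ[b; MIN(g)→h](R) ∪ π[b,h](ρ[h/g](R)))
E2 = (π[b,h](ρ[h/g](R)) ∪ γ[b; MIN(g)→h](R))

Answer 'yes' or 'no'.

E1 subexpression sizes:
  R → 3
  γ[b; MIN(g)→h](R) → 2
  R → 3
  ρ[h/g](R) → 3
  π[b,h](ρ[h/g](R)) → 3
  (γ[b; MIN(g)→h](R) ∪ π[b,h](ρ[h/g](R))) → 5
E2 subexpression sizes:
  R → 3
  ρ[h/g](R) → 3
  π[b,h](ρ[h/g](R)) → 3
  R → 3
  γ[b; MIN(g)→h](R) → 2
  (π[b,h](ρ[h/g](R)) ∪ γ[b; MIN(g)→h](R)) → 5

E1 and E2 produce the same multiset:
b | h
1 | 3
1 | 3
1 | 7
3 | 1
3 | 1

yes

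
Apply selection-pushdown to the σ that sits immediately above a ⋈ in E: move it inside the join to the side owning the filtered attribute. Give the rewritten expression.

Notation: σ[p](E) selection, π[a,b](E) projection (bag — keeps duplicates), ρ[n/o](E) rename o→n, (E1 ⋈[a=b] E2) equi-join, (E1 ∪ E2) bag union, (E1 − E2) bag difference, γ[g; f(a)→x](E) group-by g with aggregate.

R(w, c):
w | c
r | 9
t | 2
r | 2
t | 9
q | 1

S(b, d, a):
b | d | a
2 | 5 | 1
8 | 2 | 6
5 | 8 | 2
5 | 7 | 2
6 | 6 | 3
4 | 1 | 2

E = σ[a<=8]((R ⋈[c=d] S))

σ filters on a, owned by the right side.
E' = (R ⋈[c=d] σ[a<=8](S))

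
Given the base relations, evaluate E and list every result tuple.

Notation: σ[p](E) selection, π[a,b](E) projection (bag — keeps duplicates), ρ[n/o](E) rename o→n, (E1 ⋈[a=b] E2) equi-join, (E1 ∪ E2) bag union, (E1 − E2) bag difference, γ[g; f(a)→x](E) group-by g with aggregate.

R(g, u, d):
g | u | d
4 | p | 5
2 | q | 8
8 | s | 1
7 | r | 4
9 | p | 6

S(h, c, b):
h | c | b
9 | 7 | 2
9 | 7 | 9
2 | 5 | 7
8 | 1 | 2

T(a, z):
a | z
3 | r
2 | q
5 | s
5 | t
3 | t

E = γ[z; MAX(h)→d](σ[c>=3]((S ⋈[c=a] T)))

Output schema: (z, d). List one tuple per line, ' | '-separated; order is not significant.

Row counts bottom-up:
  S → 4
  T → 5
  (S ⋈[c=a] T) → 2
  σ[c>=3]((S ⋈[c=a] T)) → 2
  γ[z; MAX(h)→d](σ[c>=3]((S ⋈[c=a] T))) → 2

== RESULT ==
z | d
s | 2
t | 2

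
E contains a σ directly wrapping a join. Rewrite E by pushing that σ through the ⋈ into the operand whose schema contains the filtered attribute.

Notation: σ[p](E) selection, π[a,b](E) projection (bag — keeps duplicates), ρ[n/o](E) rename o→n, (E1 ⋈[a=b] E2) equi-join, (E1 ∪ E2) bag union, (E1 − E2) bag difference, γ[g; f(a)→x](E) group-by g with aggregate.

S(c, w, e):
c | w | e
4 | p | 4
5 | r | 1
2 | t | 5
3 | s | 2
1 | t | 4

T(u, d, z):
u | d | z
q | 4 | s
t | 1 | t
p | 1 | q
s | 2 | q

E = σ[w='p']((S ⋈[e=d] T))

σ filters on w, owned by the left side.
E' = (σ[w='p'](S) ⋈[e=d] T)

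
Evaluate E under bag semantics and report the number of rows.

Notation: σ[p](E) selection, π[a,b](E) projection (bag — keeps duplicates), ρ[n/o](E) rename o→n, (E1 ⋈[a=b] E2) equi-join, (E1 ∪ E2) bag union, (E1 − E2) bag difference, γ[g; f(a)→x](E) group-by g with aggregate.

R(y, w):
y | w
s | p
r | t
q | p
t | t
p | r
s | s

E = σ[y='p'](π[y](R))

Stepwise |·|:
  R → 6
  π[y](R) → 6
  σ[y='p'](π[y](R)) → 1

|E| = 1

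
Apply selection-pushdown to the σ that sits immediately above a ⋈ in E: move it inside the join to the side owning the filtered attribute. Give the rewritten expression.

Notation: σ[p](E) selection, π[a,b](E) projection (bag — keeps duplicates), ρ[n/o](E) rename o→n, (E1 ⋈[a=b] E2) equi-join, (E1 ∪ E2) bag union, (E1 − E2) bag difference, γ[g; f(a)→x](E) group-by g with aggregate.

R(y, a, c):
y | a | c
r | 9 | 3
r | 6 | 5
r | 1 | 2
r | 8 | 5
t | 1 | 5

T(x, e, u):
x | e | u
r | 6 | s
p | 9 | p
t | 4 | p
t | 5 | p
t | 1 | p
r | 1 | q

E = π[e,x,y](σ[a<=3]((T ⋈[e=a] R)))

σ filters on a, owned by the right side.
E' = π[e,x,y]((T ⋈[e=a] σ[a<=3](R)))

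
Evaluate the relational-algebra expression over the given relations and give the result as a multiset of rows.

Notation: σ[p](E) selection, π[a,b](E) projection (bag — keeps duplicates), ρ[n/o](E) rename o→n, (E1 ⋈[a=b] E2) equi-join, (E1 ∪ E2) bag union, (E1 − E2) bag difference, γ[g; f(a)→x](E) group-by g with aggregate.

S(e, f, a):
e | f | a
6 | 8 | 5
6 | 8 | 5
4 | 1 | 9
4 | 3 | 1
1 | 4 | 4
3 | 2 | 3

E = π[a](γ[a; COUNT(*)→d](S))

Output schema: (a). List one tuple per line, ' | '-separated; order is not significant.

Subexpression sizes:
  S → 6
  γ[a; COUNT(*)→d](S) → 5
  π[a](γ[a; COUNT(*)→d](S)) → 5

== RESULT ==
a
1
3
4
5
9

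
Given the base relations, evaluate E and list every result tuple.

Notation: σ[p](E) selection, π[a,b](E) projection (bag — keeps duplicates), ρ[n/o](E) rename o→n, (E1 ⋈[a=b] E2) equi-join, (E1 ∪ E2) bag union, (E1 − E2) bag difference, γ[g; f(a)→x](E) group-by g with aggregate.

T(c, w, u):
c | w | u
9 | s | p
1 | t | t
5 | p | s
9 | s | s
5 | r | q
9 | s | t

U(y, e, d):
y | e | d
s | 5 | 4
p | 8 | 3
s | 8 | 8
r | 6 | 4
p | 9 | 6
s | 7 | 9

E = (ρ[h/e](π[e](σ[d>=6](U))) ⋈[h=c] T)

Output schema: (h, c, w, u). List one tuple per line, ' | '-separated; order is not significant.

Subexpression sizes:
  U → 6
  σ[d>=6](U) → 3
  π[e](σ[d>=6](U)) → 3
  ρ[h/e](π[e](σ[d>=6](U))) → 3
  T → 6
  (ρ[h/e](π[e](σ[d>=6](U))) ⋈[h=c] T) → 3

== RESULT ==
h | c | w | u
9 | 9 | s | p
9 | 9 | s | s
9 | 9 | s | t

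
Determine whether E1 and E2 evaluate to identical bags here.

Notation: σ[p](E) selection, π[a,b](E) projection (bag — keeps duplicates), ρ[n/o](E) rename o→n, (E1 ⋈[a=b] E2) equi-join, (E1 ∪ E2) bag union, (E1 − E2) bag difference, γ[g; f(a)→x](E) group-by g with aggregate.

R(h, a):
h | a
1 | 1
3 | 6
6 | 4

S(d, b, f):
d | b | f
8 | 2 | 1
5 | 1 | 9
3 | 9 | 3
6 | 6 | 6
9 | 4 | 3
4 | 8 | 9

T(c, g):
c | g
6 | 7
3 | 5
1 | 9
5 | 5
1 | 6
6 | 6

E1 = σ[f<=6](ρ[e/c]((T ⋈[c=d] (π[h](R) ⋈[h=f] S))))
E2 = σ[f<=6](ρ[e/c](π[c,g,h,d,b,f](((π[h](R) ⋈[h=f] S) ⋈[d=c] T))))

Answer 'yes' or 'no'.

E1 row counts bottom-up:
  T → 6
  R → 3
  π[h](R) → 3
  S → 6
  (π[h](R) ⋈[h=f] S) → 4
  (T ⋈[c=d] (π[h](R) ⋈[h=f] S)) → 3
  ρ[e/c]((T ⋈[c=d] (π[h](R) ⋈[h=f] S))) → 3
  σ[f<=6](ρ[e/c]((T ⋈[c=d] (π[h](R) ⋈[h=f] S)))) → 3
E2 row counts bottom-up:
  R → 3
  π[h](R) → 3
  S → 6
  (π[h](R) ⋈[h=f] S) → 4
  T → 6
  ((π[h](R) ⋈[h=f] S) ⋈[d=c] T) → 3
  π[c,g,h,d,b,f](((π[h](R) ⋈[h=f] S) ⋈[d=c] T)) → 3
  ρ[e/c](π[c,g,h,d,b,f](((π[h](R) ⋈[h=f] S) ⋈[d=c] T))) → 3
  σ[f<=6](ρ[e/c](π[c,g,h,d,b,f](((π[h](R) ⋈[h=f] S) ⋈[d=c] T)))) → 3

E1 and E2 produce the same multiset:
e | g | h | d | b | f
3 | 5 | 3 | 3 | 9 | 3
6 | 6 | 6 | 6 | 6 | 6
6 | 7 | 6 | 6 | 6 | 6

yes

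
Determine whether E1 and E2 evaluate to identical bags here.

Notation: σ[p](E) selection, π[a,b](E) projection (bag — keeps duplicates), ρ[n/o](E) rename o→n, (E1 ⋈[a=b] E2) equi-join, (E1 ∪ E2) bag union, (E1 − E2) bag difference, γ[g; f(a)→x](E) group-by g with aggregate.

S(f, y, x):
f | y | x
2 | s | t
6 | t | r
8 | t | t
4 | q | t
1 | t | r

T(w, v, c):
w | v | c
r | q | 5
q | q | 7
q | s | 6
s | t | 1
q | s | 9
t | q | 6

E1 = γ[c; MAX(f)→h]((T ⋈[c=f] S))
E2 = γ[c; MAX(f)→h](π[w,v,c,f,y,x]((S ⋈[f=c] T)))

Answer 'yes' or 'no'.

E1 subexpression sizes:
  T → 6
  S → 5
  (T ⋈[c=f] S) → 3
  γ[c; MAX(f)→h]((T ⋈[c=f] S)) → 2
E2 subexpression sizes:
  S → 5
  T → 6
  (S ⋈[f=c] T) → 3
  π[w,v,c,f,y,x]((S ⋈[f=c] T)) → 3
  γ[c; MAX(f)→h](π[w,v,c,f,y,x]((S ⋈[f=c] T))) → 2

E1 and E2 produce the same multiset:
c | h
1 | 1
6 | 6

yes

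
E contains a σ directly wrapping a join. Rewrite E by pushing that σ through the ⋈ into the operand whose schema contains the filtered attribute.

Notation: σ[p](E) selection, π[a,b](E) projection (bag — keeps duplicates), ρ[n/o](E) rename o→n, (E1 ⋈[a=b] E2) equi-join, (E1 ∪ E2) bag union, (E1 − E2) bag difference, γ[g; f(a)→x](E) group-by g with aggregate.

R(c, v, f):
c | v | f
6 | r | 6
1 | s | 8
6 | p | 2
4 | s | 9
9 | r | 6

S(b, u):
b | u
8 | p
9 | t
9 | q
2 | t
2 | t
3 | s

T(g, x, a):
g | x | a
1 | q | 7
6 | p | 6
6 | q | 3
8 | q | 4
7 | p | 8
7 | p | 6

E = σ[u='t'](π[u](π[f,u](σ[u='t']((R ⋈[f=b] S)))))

σ filters on u, owned by the right side.
E' = σ[u='t'](π[u](π[f,u]((R ⋈[f=b] σ[u='t'](S)))))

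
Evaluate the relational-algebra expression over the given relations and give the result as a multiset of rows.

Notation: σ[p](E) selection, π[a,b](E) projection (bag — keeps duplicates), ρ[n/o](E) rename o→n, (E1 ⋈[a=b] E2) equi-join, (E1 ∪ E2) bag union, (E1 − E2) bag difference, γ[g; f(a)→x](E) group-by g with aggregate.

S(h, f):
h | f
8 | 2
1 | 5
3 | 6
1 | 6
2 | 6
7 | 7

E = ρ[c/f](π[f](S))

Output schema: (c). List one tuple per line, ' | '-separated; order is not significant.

Row counts bottom-up:
  S → 6
  π[f](S) → 6
  ρ[c/f](π[f](S)) → 6

== RESULT ==
c
2
5
6
6
6
7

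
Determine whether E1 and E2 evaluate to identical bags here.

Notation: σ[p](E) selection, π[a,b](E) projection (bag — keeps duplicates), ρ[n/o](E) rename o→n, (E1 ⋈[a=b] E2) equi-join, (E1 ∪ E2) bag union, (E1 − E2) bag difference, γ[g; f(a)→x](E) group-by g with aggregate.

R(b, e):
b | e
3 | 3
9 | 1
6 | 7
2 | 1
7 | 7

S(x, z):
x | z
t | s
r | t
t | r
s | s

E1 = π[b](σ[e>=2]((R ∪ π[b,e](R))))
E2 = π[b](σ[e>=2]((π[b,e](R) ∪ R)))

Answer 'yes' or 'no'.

E1 per-node cardinality:
  R → 5
  R → 5
  π[b,e](R) → 5
  (R ∪ π[b,e](R)) → 10
  σ[e>=2]((R ∪ π[b,e](R))) → 6
  π[b](σ[e>=2]((R ∪ π[b,e](R)))) → 6
E2 per-node cardinality:
  R → 5
  π[b,e](R) → 5
  R → 5
  (π[b,e](R) ∪ R) → 10
  σ[e>=2]((π[b,e](R) ∪ R)) → 6
  π[b](σ[e>=2]((π[b,e](R) ∪ R))) → 6

E1 and E2 produce the same multiset:
b
3
3
6
6
7
7

yes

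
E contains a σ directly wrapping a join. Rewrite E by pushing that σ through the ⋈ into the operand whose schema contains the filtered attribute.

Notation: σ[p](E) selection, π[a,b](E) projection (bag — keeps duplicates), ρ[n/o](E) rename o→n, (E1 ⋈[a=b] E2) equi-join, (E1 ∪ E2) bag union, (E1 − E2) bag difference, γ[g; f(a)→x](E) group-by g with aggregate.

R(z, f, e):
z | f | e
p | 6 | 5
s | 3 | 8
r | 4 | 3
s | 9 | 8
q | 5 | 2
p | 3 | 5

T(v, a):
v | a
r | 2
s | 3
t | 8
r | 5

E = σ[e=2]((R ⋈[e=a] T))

σ filters on e, owned by the left side.
E' = (σ[e=2](R) ⋈[e=a] T)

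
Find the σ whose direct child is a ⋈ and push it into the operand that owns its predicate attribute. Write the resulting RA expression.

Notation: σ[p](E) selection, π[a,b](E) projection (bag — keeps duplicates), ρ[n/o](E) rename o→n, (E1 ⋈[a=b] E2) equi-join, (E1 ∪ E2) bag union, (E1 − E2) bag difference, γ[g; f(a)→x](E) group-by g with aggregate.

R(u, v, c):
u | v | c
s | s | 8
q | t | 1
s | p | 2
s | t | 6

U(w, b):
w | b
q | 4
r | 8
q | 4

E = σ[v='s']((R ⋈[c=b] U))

σ filters on v, owned by the left side.
E' = (σ[v='s'](R) ⋈[c=b] U)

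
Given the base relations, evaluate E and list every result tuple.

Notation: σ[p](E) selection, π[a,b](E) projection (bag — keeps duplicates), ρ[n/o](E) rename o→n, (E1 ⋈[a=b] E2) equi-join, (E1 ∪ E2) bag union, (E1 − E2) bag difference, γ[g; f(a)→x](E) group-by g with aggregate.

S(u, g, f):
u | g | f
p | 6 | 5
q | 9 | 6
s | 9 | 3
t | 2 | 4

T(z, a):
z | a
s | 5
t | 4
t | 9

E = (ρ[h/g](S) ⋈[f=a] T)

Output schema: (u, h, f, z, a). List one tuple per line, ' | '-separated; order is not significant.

Subexpression sizes:
  S → 4
  ρ[h/g](S) → 4
  T → 3
  (ρ[h/g](S) ⋈[f=a] T) → 2

== RESULT ==
u | h | f | z | a
p | 6 | 5 | s | 5
t | 2 | 4 | t | 4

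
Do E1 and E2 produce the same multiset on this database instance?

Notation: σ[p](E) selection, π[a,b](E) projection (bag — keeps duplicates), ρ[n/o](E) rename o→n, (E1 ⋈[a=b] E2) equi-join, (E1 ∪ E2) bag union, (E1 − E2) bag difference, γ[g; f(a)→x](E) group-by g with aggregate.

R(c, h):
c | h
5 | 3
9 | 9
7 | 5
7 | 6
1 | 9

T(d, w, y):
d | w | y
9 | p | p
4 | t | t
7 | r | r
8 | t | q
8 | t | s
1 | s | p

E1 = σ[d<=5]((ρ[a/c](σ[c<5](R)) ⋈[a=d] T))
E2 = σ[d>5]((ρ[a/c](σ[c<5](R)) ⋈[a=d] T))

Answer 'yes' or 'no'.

E1 row counts bottom-up:
  R → 5
  σ[c<5](R) → 1
  ρ[a/c](σ[c<5](R)) → 1
  T → 6
  (ρ[a/c](σ[c<5](R)) ⋈[a=d] T) → 1
  σ[d<=5]((ρ[a/c](σ[c<5](R)) ⋈[a=d] T)) → 1
E2 row counts bottom-up:
  R → 5
  σ[c<5](R) → 1
  ρ[a/c](σ[c<5](R)) → 1
  T → 6
  (ρ[a/c](σ[c<5](R)) ⋈[a=d] T) → 1
  σ[d>5]((ρ[a/c](σ[c<5](R)) ⋈[a=d] T)) → 0

E1 result:
a | h | d | w | y
1 | 9 | 1 | s | p
E2 result:
a | h | d | w | y
(0 rows)
Witness: (1, 9, 1, 's', 'p') appears 1× in E1 but 0× in E2.

no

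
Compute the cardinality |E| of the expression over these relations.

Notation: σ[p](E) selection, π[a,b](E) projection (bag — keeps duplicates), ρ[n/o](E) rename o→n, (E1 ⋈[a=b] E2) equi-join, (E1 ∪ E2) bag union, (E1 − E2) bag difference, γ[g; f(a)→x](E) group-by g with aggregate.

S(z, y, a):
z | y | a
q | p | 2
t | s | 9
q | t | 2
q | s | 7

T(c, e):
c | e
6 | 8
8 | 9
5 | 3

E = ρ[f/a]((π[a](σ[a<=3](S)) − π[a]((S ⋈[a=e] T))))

Per-node cardinality:
  S → 4
  σ[a<=3](S) → 2
  π[a](σ[a<=3](S)) → 2
  S → 4
  T → 3
  (S ⋈[a=e] T) → 1
  π[a]((S ⋈[a=e] T)) → 1
  (π[a](σ[a<=3](S)) − π[a]((S ⋈[a=e] T))) → 2
  ρ[f/a]((π[a](σ[a<=3](S)) − π[a]((S ⋈[a=e] T)))) → 2

|E| = 2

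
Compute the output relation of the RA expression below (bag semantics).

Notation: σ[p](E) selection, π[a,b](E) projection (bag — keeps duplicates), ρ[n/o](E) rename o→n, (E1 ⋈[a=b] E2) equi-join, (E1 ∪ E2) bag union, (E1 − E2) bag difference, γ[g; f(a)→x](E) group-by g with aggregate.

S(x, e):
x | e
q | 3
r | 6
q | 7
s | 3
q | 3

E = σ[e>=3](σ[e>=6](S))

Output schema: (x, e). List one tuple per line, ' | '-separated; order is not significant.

Subexpression sizes:
  S → 5
  σ[e>=6](S) → 2
  σ[e>=3](σ[e>=6](S)) → 2

== RESULT ==
x | e
q | 7
r | 6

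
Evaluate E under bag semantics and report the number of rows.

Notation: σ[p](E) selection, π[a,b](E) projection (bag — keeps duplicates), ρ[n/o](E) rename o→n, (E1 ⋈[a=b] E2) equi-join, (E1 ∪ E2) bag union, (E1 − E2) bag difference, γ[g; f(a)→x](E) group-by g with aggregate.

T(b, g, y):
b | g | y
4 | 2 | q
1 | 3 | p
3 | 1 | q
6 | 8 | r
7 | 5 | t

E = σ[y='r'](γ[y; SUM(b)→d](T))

Per-node cardinality:
  T → 5
  γ[y; SUM(b)→d](T) → 4
  σ[y='r'](γ[y; SUM(b)→d](T)) → 1

|E| = 1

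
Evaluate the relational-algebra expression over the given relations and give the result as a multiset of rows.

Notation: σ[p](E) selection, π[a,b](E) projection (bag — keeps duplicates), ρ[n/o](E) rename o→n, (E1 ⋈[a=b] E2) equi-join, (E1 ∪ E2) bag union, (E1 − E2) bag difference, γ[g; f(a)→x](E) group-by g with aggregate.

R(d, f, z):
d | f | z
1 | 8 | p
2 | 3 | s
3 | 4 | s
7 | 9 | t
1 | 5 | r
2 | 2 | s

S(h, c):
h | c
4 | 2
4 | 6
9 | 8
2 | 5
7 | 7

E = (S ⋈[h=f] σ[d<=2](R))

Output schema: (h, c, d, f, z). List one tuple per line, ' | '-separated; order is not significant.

Row counts bottom-up:
  S → 5
  R → 6
  σ[d<=2](R) → 4
  (S ⋈[h=f] σ[d<=2](R)) → 1

== RESULT ==
h | c | d | f | z
2 | 5 | 2 | 2 | s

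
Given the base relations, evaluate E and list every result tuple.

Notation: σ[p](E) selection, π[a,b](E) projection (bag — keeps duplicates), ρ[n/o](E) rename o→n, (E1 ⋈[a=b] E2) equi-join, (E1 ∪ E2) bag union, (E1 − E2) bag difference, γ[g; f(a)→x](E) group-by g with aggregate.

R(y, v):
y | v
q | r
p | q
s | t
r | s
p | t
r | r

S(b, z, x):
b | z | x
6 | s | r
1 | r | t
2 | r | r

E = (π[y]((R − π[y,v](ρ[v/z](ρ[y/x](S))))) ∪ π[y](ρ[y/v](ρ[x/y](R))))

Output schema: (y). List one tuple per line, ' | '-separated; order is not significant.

Stepwise |·|:
  R → 6
  S → 3
  ρ[y/x](S) → 3
  ρ[v/z](ρ[y/x](S)) → 3
  π[y,v](ρ[v/z](ρ[y/x](S))) → 3
  (R − π[y,v](ρ[v/z](ρ[y/x](S)))) → 4
  π[y]((R − π[y,v](ρ[v/z](ρ[y/x](S))))) → 4
  R → 6
  ρ[x/y](R) → 6
  ρ[y/v](ρ[x/y](R)) → 6
  π[y](ρ[y/v](ρ[x/y](R))) → 6
  (π[y]((R − π[y,v](ρ[v/z](ρ[y/x](S))))) ∪ π[y](ρ[y/v](ρ[x/y](R)))) → 10

== RESULT ==
y
p
p
q
q
r
r
s
s
t
t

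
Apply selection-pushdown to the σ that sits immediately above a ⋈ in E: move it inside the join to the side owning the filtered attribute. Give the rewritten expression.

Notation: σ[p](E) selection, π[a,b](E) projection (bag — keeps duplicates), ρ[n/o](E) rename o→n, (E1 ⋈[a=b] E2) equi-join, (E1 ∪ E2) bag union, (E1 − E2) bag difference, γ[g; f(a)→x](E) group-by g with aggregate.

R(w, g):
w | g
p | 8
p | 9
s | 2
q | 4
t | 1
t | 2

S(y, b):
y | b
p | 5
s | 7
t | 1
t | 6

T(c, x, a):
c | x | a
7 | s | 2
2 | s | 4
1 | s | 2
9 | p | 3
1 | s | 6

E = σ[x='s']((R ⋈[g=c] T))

σ filters on x, owned by the right side.
E' = (R ⋈[g=c] σ[x='s'](T))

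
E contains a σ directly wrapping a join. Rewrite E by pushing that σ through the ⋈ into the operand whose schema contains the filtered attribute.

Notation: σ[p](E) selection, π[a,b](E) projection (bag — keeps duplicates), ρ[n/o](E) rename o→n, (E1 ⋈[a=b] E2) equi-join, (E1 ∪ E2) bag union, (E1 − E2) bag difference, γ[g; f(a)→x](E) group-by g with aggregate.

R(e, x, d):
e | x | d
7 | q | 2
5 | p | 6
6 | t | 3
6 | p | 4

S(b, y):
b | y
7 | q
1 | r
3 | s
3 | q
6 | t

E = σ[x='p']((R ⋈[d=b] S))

σ filters on x, owned by the left side.
E' = (σ[x='p'](R) ⋈[d=b] S)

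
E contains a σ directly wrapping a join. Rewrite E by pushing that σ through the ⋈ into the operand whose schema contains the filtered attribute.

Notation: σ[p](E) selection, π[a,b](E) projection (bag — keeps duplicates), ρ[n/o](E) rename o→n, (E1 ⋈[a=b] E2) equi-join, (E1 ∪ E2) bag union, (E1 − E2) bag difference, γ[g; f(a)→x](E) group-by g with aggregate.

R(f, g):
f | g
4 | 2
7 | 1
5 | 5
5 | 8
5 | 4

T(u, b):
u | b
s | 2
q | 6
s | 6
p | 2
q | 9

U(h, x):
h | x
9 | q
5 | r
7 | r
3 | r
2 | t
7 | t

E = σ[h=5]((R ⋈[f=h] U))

σ filters on h, owned by the right side.
E' = (R ⋈[f=h] σ[h=5](U))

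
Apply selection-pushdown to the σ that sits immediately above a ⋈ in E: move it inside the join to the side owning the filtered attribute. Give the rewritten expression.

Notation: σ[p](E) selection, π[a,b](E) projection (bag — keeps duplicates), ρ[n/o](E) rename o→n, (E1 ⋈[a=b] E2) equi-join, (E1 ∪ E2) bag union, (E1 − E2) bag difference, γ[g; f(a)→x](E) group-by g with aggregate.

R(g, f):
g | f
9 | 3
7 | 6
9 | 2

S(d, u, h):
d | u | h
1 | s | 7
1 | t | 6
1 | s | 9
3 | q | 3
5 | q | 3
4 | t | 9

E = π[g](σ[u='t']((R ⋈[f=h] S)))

σ filters on u, owned by the right side.
E' = π[g]((R ⋈[f=h] σ[u='t'](S)))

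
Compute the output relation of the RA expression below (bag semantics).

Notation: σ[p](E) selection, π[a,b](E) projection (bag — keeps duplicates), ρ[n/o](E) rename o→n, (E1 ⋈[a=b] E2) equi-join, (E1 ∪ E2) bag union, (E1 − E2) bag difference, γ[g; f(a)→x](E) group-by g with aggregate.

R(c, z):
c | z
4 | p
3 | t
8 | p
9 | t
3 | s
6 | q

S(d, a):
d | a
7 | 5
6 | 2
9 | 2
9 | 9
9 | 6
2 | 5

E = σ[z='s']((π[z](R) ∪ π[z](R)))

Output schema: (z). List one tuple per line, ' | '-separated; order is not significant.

Row counts bottom-up:
  R → 6
  π[z](R) → 6
  R → 6
  π[z](R) → 6
  (π[z](R) ∪ π[z](R)) → 12
  σ[z='s']((π[z](R) ∪ π[z](R))) → 2

== RESULT ==
z
s
s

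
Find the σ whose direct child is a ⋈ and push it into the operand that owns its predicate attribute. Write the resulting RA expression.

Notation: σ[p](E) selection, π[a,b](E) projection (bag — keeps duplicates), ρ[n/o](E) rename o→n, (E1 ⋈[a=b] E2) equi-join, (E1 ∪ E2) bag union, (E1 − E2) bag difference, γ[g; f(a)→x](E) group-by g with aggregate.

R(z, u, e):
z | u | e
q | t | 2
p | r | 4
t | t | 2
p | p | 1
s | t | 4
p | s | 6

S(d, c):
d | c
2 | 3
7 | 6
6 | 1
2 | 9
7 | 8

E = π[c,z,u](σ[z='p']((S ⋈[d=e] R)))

σ filters on z, owned by the right side.
E' = π[c,z,u]((S ⋈[d=e] σ[z='p'](R)))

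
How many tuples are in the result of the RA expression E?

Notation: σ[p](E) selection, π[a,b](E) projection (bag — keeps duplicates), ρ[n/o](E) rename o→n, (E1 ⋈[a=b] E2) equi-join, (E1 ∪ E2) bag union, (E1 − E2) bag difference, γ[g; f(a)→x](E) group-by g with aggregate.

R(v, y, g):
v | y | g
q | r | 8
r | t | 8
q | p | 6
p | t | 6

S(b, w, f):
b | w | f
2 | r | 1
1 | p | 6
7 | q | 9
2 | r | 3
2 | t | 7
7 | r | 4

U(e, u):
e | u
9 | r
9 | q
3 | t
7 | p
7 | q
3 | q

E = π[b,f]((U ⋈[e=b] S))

Row counts bottom-up:
  U → 6
  S → 6
  (U ⋈[e=b] S) → 4
  π[b,f]((U ⋈[e=b] S)) → 4

|E| = 4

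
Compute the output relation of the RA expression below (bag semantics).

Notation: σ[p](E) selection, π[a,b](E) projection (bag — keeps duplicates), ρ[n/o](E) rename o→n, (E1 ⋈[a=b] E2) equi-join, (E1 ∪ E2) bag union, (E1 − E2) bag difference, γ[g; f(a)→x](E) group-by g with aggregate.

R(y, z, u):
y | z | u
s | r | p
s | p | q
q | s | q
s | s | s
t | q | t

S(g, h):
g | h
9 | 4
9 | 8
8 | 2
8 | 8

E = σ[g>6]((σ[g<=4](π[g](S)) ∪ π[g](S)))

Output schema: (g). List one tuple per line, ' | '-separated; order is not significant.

Subexpression sizes:
  S → 4
  π[g](S) → 4
  σ[g<=4](π[g](S)) → 0
  S → 4
  π[g](S) → 4
  (σ[g<=4](π[g](S)) ∪ π[g](S)) → 4
  σ[g>6]((σ[g<=4](π[g](S)) ∪ π[g](S))) → 4

== RESULT ==
g
8
8
9
9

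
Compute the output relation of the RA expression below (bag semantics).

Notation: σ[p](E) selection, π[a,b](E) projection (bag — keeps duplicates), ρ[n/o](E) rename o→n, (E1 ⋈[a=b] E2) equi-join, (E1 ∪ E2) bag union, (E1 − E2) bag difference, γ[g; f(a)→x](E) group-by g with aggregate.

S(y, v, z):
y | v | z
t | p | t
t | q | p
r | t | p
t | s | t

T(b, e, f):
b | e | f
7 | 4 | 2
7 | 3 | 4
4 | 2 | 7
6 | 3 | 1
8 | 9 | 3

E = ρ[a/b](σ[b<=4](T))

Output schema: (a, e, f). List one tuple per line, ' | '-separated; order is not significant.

Subexpression sizes:
  T → 5
  σ[b<=4](T) → 1
  ρ[a/b](σ[b<=4](T)) → 1

== RESULT ==
a | e | f
4 | 2 | 7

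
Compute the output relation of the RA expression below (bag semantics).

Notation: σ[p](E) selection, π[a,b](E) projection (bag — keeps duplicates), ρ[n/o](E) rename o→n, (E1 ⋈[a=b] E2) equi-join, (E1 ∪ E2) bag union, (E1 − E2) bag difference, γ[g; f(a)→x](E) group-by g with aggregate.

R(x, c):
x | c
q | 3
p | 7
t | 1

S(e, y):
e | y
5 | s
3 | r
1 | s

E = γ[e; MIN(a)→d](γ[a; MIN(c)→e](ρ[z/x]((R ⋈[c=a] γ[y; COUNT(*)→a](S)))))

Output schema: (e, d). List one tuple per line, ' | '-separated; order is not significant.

Row counts bottom-up:
  R → 3
  S → 3
  γ[y; COUNT(*)→a](S) → 2
  (R ⋈[c=a] γ[y; COUNT(*)→a](S)) → 1
  ρ[z/x]((R ⋈[c=a] γ[y; COUNT(*)→a](S))) → 1
  γ[a; MIN(c)→e](ρ[z/x]((R ⋈[c=a] γ[y; COUNT(*)→a](S)))) → 1
  γ[e; MIN(a)→d](γ[a; MIN(c)→e](ρ[z/x]((R ⋈[c=a] γ[y; COUNT(*)→a](S))))) → 1

== RESULT ==
e | d
1 | 1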